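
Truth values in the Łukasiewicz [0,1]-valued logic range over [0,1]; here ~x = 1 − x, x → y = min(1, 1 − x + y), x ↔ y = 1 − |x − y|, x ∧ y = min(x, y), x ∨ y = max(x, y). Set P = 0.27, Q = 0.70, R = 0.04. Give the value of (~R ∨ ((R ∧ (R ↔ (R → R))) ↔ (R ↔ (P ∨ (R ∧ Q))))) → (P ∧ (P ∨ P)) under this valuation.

~R = 1 − 0.04 = 0.96
R → R = min(1, 1 − 0.04 + 0.04) = min(1, 1.00) = 1.00
R ↔ (R → R) = 1 − |0.04 − 1.00| = 1 − 0.96 = 0.04
R ∧ (R ↔ (R → R)) = min(0.04, 0.04) = 0.04
R ∧ Q = min(0.04, 0.70) = 0.04
P ∨ (R ∧ Q) = max(0.27, 0.04) = 0.27
R ↔ (P ∨ (R ∧ Q)) = 1 − |0.04 − 0.27| = 1 − 0.23 = 0.77
(R ∧ (R ↔ (R → R))) ↔ (R ↔ (P ∨ (R ∧ Q))) = 1 − |0.04 − 0.77| = 1 − 0.73 = 0.27
~R ∨ ((R ∧ (R ↔ (R → R))) ↔ (R ↔ (P ∨ (R ∧ Q)))) = max(0.96, 0.27) = 0.96
P ∨ P = max(0.27, 0.27) = 0.27
P ∧ (P ∨ P) = min(0.27, 0.27) = 0.27
(~R ∨ ((R ∧ (R ↔ (R → R))) ↔ (R ↔ (P ∨ (R ∧ Q))))) → (P ∧ (P ∨ P)) = min(1, 1 − 0.96 + 0.27) = min(1, 0.31) = 0.31

0.31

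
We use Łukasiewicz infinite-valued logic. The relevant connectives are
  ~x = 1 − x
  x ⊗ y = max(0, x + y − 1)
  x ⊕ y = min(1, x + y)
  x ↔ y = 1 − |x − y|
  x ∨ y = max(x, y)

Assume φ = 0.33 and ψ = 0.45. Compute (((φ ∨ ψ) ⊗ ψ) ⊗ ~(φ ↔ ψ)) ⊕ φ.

0.33

φ ∨ ψ = max(0.33, 0.45) = 0.45
(φ ∨ ψ) ⊗ ψ = max(0, 0.45 + 0.45 − 1) = max(0, -0.10) = 0.00
φ ↔ ψ = 1 − |0.33 − 0.45| = 1 − 0.12 = 0.88
~(φ ↔ ψ) = 1 − 0.88 = 0.12
((φ ∨ ψ) ⊗ ψ) ⊗ ~(φ ↔ ψ) = max(0, 0.00 + 0.12 − 1) = max(0, -0.88) = 0.00
(((φ ∨ ψ) ⊗ ψ) ⊗ ~(φ ↔ ψ)) ⊕ φ = min(1, 0.00 + 0.33) = min(1, 0.33) = 0.33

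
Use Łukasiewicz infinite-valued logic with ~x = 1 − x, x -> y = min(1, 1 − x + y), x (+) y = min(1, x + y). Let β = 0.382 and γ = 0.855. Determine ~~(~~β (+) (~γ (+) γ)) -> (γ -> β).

~β = 1 − 0.382 = 0.618
~~β = 1 − 0.618 = 0.382
~γ = 1 − 0.855 = 0.145
~γ (+) γ = min(1, 0.145 + 0.855) = min(1, 1.000) = 1.000
~~β (+) (~γ (+) γ) = min(1, 0.382 + 1.000) = min(1, 1.382) = 1.000
~(~~β (+) (~γ (+) γ)) = 1 − 1.000 = 0.000
~~(~~β (+) (~γ (+) γ)) = 1 − 0.000 = 1.000
γ -> β = min(1, 1 − 0.855 + 0.382) = min(1, 0.527) = 0.527
~~(~~β (+) (~γ (+) γ)) -> (γ -> β) = min(1, 1 − 1.000 + 0.527) = min(1, 0.527) = 0.527

0.527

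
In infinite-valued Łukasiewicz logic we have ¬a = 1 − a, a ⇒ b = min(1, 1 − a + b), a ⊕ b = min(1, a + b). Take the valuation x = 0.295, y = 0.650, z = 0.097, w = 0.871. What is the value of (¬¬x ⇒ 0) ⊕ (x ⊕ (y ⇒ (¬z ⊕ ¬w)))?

¬x = 1 − 0.295 = 0.705
¬¬x = 1 − 0.705 = 0.295
¬¬x ⇒ 0 = min(1, 1 − 0.295 + 0.000) = min(1, 0.705) = 0.705
¬z = 1 − 0.097 = 0.903
¬w = 1 − 0.871 = 0.129
¬z ⊕ ¬w = min(1, 0.903 + 0.129) = min(1, 1.032) = 1.000
y ⇒ (¬z ⊕ ¬w) = min(1, 1 − 0.650 + 1.000) = min(1, 1.350) = 1.000
x ⊕ (y ⇒ (¬z ⊕ ¬w)) = min(1, 0.295 + 1.000) = min(1, 1.295) = 1.000
(¬¬x ⇒ 0) ⊕ (x ⊕ (y ⇒ (¬z ⊕ ¬w))) = min(1, 0.705 + 1.000) = min(1, 1.705) = 1.000

1.000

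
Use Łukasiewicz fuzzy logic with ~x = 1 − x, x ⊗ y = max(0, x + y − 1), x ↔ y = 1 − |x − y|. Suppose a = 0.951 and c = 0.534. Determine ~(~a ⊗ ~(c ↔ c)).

1.000

~a = 1 − 0.951 = 0.049
c ↔ c = 1 − |0.534 − 0.534| = 1 − 0.000 = 1.000
~(c ↔ c) = 1 − 1.000 = 0.000
~a ⊗ ~(c ↔ c) = max(0, 0.049 + 0.000 − 1) = max(0, -0.951) = 0.000
~(~a ⊗ ~(c ↔ c)) = 1 − 0.000 = 1.000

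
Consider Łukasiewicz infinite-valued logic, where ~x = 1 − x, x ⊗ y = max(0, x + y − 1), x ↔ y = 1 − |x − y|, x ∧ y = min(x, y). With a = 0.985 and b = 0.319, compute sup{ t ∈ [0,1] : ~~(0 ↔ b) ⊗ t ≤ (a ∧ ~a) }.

0.334

0 ↔ b = 1 − |0.000 − 0.319| = 1 − 0.319 = 0.681
~(0 ↔ b) = 1 − 0.681 = 0.319
~~(0 ↔ b) = 1 − 0.319 = 0.681
So the left factor is ~~(0 ↔ b) = 0.681.
~a = 1 − 0.985 = 0.015
a ∧ ~a = min(0.985, 0.015) = 0.015
So the right-hand bound is a ∧ ~a = 0.015.
The residuum of the Łukasiewicz t-norm gives the supremum: min(1, 1 − 0.681 + 0.015).
1 − 0.681 + 0.015 = 0.334, so t = min(1, 0.334) = 0.334.
Check: 0.681 ⊗ 0.334 = max(0, 0.015) = 0.015 ≤ 0.015.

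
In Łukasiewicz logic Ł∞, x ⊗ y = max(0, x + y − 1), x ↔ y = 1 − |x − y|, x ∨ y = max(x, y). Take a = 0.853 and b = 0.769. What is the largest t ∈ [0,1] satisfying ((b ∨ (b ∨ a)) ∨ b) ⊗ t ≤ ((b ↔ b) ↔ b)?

b ∨ a = max(0.769, 0.853) = 0.853
b ∨ (b ∨ a) = max(0.769, 0.853) = 0.853
(b ∨ (b ∨ a)) ∨ b = max(0.853, 0.769) = 0.853
So the left factor is (b ∨ (b ∨ a)) ∨ b = 0.853.
b ↔ b = 1 − |0.769 − 0.769| = 1 − 0.000 = 1.000
(b ↔ b) ↔ b = 1 − |1.000 − 0.769| = 1 − 0.231 = 0.769
So the right-hand bound is (b ↔ b) ↔ b = 0.769.
The residuum of the Łukasiewicz t-norm gives the supremum: min(1, 1 − 0.853 + 0.769).
1 − 0.853 + 0.769 = 0.916, so t = min(1, 0.916) = 0.916.
Check: 0.853 ⊗ 0.916 = max(0, 0.769) = 0.769 ≤ 0.769.

0.916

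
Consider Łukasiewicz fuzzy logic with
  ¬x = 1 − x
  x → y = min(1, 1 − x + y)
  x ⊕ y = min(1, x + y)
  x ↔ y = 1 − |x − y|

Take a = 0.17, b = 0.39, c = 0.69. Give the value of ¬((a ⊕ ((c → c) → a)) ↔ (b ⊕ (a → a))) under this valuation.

0.66

c → c = min(1, 1 − 0.69 + 0.69) = min(1, 1.00) = 1.00
(c → c) → a = min(1, 1 − 1.00 + 0.17) = min(1, 0.17) = 0.17
a ⊕ ((c → c) → a) = min(1, 0.17 + 0.17) = min(1, 0.34) = 0.34
a → a = min(1, 1 − 0.17 + 0.17) = min(1, 1.00) = 1.00
b ⊕ (a → a) = min(1, 0.39 + 1.00) = min(1, 1.39) = 1.00
(a ⊕ ((c → c) → a)) ↔ (b ⊕ (a → a)) = 1 − |0.34 − 1.00| = 1 − 0.66 = 0.34
¬((a ⊕ ((c → c) → a)) ↔ (b ⊕ (a → a))) = 1 − 0.34 = 0.66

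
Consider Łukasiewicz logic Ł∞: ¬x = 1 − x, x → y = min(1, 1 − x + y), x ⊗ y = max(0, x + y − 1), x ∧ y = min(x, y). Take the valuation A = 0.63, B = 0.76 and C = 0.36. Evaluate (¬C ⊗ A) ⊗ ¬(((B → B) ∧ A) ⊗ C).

¬C = 1 − 0.36 = 0.64
¬C ⊗ A = max(0, 0.64 + 0.63 − 1) = max(0, 0.27) = 0.27
B → B = min(1, 1 − 0.76 + 0.76) = min(1, 1.00) = 1.00
(B → B) ∧ A = min(1.00, 0.63) = 0.63
((B → B) ∧ A) ⊗ C = max(0, 0.63 + 0.36 − 1) = max(0, -0.01) = 0.00
¬(((B → B) ∧ A) ⊗ C) = 1 − 0.00 = 1.00
(¬C ⊗ A) ⊗ ¬(((B → B) ∧ A) ⊗ C) = max(0, 0.27 + 1.00 − 1) = max(0, 0.27) = 0.27

0.27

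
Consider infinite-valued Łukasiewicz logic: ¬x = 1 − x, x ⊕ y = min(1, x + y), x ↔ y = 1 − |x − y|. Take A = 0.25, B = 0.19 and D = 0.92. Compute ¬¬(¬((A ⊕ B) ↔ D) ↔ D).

A ⊕ B = min(1, 0.25 + 0.19) = min(1, 0.44) = 0.44
(A ⊕ B) ↔ D = 1 − |0.44 − 0.92| = 1 − 0.48 = 0.52
¬((A ⊕ B) ↔ D) = 1 − 0.52 = 0.48
¬((A ⊕ B) ↔ D) ↔ D = 1 − |0.48 − 0.92| = 1 − 0.44 = 0.56
¬(¬((A ⊕ B) ↔ D) ↔ D) = 1 − 0.56 = 0.44
¬¬(¬((A ⊕ B) ↔ D) ↔ D) = 1 − 0.44 = 0.56

0.56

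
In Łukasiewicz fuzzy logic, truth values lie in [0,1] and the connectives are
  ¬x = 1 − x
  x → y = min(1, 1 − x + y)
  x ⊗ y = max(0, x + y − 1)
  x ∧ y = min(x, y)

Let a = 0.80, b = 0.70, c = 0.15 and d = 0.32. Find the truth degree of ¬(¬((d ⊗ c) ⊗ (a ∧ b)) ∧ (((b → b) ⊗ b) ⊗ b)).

d ⊗ c = max(0, 0.32 + 0.15 − 1) = max(0, -0.53) = 0.00
a ∧ b = min(0.80, 0.70) = 0.70
(d ⊗ c) ⊗ (a ∧ b) = max(0, 0.00 + 0.70 − 1) = max(0, -0.30) = 0.00
¬((d ⊗ c) ⊗ (a ∧ b)) = 1 − 0.00 = 1.00
b → b = min(1, 1 − 0.70 + 0.70) = min(1, 1.00) = 1.00
(b → b) ⊗ b = max(0, 1.00 + 0.70 − 1) = max(0, 0.70) = 0.70
((b → b) ⊗ b) ⊗ b = max(0, 0.70 + 0.70 − 1) = max(0, 0.40) = 0.40
¬((d ⊗ c) ⊗ (a ∧ b)) ∧ (((b → b) ⊗ b) ⊗ b) = min(1.00, 0.40) = 0.40
¬(¬((d ⊗ c) ⊗ (a ∧ b)) ∧ (((b → b) ⊗ b) ⊗ b)) = 1 − 0.40 = 0.60

0.60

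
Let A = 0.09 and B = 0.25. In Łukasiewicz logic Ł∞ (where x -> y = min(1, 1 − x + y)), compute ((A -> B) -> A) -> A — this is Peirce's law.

A -> B = min(1, 1 − 0.09 + 0.25) = min(1, 1.16) = 1.00
(A -> B) -> A = min(1, 1 − 1.00 + 0.09) = min(1, 0.09) = 0.09
((A -> B) -> A) -> A = min(1, 1 − 0.09 + 0.09) = min(1, 1.00) = 1.00

1.00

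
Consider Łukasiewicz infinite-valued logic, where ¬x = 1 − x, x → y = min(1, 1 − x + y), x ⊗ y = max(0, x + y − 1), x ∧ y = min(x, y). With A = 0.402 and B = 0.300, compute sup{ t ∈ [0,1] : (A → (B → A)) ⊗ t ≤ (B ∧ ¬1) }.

B → A = min(1, 1 − 0.300 + 0.402) = min(1, 1.102) = 1.000
A → (B → A) = min(1, 1 − 0.402 + 1.000) = min(1, 1.598) = 1.000
So the left factor is A → (B → A) = 1.000.
¬1 = 1 − 1.000 = 0.000
B ∧ ¬1 = min(0.300, 0.000) = 0.000
So the right-hand bound is B ∧ ¬1 = 0.000.
The residuum of the Łukasiewicz t-norm gives the supremum: min(1, 1 − 1.000 + 0.000).
1 − 1.000 + 0.000 = 0.000, so t = min(1, 0.000) = 0.000.
Check: 1.000 ⊗ 0.000 = max(0, 0.000) = 0.000 ≤ 0.000.

0.000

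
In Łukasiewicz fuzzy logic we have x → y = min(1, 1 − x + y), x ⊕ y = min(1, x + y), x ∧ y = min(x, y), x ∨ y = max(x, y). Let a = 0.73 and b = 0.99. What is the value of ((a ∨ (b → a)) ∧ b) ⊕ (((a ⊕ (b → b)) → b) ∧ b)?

b → a = min(1, 1 − 0.99 + 0.73) = min(1, 0.74) = 0.74
a ∨ (b → a) = max(0.73, 0.74) = 0.74
(a ∨ (b → a)) ∧ b = min(0.74, 0.99) = 0.74
b → b = min(1, 1 − 0.99 + 0.99) = min(1, 1.00) = 1.00
a ⊕ (b → b) = min(1, 0.73 + 1.00) = min(1, 1.73) = 1.00
(a ⊕ (b → b)) → b = min(1, 1 − 1.00 + 0.99) = min(1, 0.99) = 0.99
((a ⊕ (b → b)) → b) ∧ b = min(0.99, 0.99) = 0.99
((a ∨ (b → a)) ∧ b) ⊕ (((a ⊕ (b → b)) → b) ∧ b) = min(1, 0.74 + 0.99) = min(1, 1.73) = 1.00

1.00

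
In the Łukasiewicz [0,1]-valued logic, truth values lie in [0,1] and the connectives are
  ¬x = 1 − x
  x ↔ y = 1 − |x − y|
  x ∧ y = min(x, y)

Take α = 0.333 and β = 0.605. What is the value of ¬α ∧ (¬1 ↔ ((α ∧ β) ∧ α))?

0.667

¬α = 1 − 0.333 = 0.667
¬1 = 1 − 1.000 = 0.000
α ∧ β = min(0.333, 0.605) = 0.333
(α ∧ β) ∧ α = min(0.333, 0.333) = 0.333
¬1 ↔ ((α ∧ β) ∧ α) = 1 − |0.000 − 0.333| = 1 − 0.333 = 0.667
¬α ∧ (¬1 ↔ ((α ∧ β) ∧ α)) = min(0.667, 0.667) = 0.667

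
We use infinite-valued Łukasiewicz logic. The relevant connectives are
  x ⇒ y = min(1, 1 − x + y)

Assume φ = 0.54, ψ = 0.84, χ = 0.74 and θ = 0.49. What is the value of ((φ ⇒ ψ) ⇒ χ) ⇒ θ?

φ ⇒ ψ = min(1, 1 − 0.54 + 0.84) = min(1, 1.30) = 1.00
(φ ⇒ ψ) ⇒ χ = min(1, 1 − 1.00 + 0.74) = min(1, 0.74) = 0.74
((φ ⇒ ψ) ⇒ χ) ⇒ θ = min(1, 1 − 0.74 + 0.49) = min(1, 0.75) = 0.75

0.75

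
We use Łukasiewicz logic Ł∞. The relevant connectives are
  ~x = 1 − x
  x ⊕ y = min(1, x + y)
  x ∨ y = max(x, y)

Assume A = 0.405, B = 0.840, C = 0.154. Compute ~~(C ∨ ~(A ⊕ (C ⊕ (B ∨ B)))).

0.154

B ∨ B = max(0.840, 0.840) = 0.840
C ⊕ (B ∨ B) = min(1, 0.154 + 0.840) = min(1, 0.994) = 0.994
A ⊕ (C ⊕ (B ∨ B)) = min(1, 0.405 + 0.994) = min(1, 1.399) = 1.000
~(A ⊕ (C ⊕ (B ∨ B))) = 1 − 1.000 = 0.000
C ∨ ~(A ⊕ (C ⊕ (B ∨ B))) = max(0.154, 0.000) = 0.154
~(C ∨ ~(A ⊕ (C ⊕ (B ∨ B)))) = 1 − 0.154 = 0.846
~~(C ∨ ~(A ⊕ (C ⊕ (B ∨ B)))) = 1 − 0.846 = 0.154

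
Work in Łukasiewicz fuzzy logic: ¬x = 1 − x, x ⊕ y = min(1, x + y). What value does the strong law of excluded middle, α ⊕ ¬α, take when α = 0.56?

1.00

¬α = 1 − 0.56 = 0.44
α ⊕ ¬α = min(1, 0.56 + 0.44) = min(1, 1.00) = 1.00
(As expected: always 1 in Ł∞ since a ⊕ (1−a) = 1.)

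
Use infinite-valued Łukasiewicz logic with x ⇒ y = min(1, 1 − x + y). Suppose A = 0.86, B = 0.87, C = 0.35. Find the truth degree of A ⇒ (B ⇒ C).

B ⇒ C = min(1, 1 − 0.87 + 0.35) = min(1, 0.48) = 0.48
A ⇒ (B ⇒ C) = min(1, 1 − 0.86 + 0.48) = min(1, 0.62) = 0.62

0.62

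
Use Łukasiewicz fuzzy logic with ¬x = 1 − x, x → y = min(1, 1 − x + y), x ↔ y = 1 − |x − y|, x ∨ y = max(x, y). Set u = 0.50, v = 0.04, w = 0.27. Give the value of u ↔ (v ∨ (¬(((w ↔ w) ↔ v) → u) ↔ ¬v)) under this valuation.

w ↔ w = 1 − |0.27 − 0.27| = 1 − 0.00 = 1.00
(w ↔ w) ↔ v = 1 − |1.00 − 0.04| = 1 − 0.96 = 0.04
((w ↔ w) ↔ v) → u = min(1, 1 − 0.04 + 0.50) = min(1, 1.46) = 1.00
¬(((w ↔ w) ↔ v) → u) = 1 − 1.00 = 0.00
¬v = 1 − 0.04 = 0.96
¬(((w ↔ w) ↔ v) → u) ↔ ¬v = 1 − |0.00 − 0.96| = 1 − 0.96 = 0.04
v ∨ (¬(((w ↔ w) ↔ v) → u) ↔ ¬v) = max(0.04, 0.04) = 0.04
u ↔ (v ∨ (¬(((w ↔ w) ↔ v) → u) ↔ ¬v)) = 1 − |0.50 − 0.04| = 1 − 0.46 = 0.54

0.54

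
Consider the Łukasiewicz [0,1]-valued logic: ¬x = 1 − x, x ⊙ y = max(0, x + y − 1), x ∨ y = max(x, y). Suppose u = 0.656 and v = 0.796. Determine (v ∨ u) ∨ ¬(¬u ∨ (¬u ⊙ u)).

0.796

v ∨ u = max(0.796, 0.656) = 0.796
¬u = 1 − 0.656 = 0.344
¬u ⊙ u = max(0, 0.344 + 0.656 − 1) = max(0, 0.000) = 0.000
¬u ∨ (¬u ⊙ u) = max(0.344, 0.000) = 0.344
¬(¬u ∨ (¬u ⊙ u)) = 1 − 0.344 = 0.656
(v ∨ u) ∨ ¬(¬u ∨ (¬u ⊙ u)) = max(0.796, 0.656) = 0.796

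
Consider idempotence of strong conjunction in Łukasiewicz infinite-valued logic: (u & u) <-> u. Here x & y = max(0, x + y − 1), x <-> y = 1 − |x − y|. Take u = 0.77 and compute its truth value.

0.77

u & u = max(0, 0.77 + 0.77 − 1) = max(0, 0.54) = 0.54
(u & u) <-> u = 1 − |0.54 − 0.77| = 1 − 0.23 = 0.77
(The value 0.77 < 1 shows this instance is not satisfied; fails in Ł∞ since a ⊗ a = max(0, 2a−1) ≠ a in general.)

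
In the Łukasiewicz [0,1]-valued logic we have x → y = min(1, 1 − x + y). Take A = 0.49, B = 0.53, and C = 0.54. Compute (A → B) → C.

A → B = min(1, 1 − 0.49 + 0.53) = min(1, 1.04) = 1.00
(A → B) → C = min(1, 1 − 1.00 + 0.54) = min(1, 0.54) = 0.54

0.54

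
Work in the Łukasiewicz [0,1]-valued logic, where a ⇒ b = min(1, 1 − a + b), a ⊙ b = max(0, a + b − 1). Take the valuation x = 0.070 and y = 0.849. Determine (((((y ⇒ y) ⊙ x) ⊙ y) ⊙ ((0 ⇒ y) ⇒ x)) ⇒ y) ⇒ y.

y ⇒ y = min(1, 1 − 0.849 + 0.849) = min(1, 1.000) = 1.000
(y ⇒ y) ⊙ x = max(0, 1.000 + 0.070 − 1) = max(0, 0.070) = 0.070
((y ⇒ y) ⊙ x) ⊙ y = max(0, 0.070 + 0.849 − 1) = max(0, -0.081) = 0.000
0 ⇒ y = min(1, 1 − 0.000 + 0.849) = min(1, 1.849) = 1.000
(0 ⇒ y) ⇒ x = min(1, 1 − 1.000 + 0.070) = min(1, 0.070) = 0.070
(((y ⇒ y) ⊙ x) ⊙ y) ⊙ ((0 ⇒ y) ⇒ x) = max(0, 0.000 + 0.070 − 1) = max(0, -0.930) = 0.000
((((y ⇒ y) ⊙ x) ⊙ y) ⊙ ((0 ⇒ y) ⇒ x)) ⇒ y = min(1, 1 − 0.000 + 0.849) = min(1, 1.849) = 1.000
(((((y ⇒ y) ⊙ x) ⊙ y) ⊙ ((0 ⇒ y) ⇒ x)) ⇒ y) ⇒ y = min(1, 1 − 1.000 + 0.849) = min(1, 0.849) = 0.849

0.849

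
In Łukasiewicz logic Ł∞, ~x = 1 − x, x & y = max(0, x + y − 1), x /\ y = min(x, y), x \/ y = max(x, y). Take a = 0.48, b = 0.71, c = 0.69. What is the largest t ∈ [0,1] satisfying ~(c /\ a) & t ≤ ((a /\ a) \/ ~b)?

c /\ a = min(0.69, 0.48) = 0.48
~(c /\ a) = 1 − 0.48 = 0.52
So the left factor is ~(c /\ a) = 0.52.
a /\ a = min(0.48, 0.48) = 0.48
~b = 1 − 0.71 = 0.29
(a /\ a) \/ ~b = max(0.48, 0.29) = 0.48
So the right-hand bound is (a /\ a) \/ ~b = 0.48.
The residuum of the Łukasiewicz t-norm gives the supremum: min(1, 1 − 0.52 + 0.48).
1 − 0.52 + 0.48 = 0.96, so t = min(1, 0.96) = 0.96.
Check: 0.52 & 0.96 = max(0, 0.48) = 0.48 ≤ 0.48.

0.96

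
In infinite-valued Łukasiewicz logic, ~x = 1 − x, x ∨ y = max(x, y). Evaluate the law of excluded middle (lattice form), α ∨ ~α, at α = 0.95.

~α = 1 − 0.95 = 0.05
α ∨ ~α = max(0.95, 0.05) = 0.95
(The value 0.95 < 1 shows this instance is not satisfied; not a Ł∞-tautology — its value is max(a, 1−a).)

0.95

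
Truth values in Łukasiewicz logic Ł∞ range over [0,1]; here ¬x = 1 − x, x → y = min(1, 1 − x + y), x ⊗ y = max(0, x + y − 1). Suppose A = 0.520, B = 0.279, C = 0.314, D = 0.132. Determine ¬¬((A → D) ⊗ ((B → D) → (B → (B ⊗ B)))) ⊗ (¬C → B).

A → D = min(1, 1 − 0.520 + 0.132) = min(1, 0.612) = 0.612
B → D = min(1, 1 − 0.279 + 0.132) = min(1, 0.853) = 0.853
B ⊗ B = max(0, 0.279 + 0.279 − 1) = max(0, -0.442) = 0.000
B → (B ⊗ B) = min(1, 1 − 0.279 + 0.000) = min(1, 0.721) = 0.721
(B → D) → (B → (B ⊗ B)) = min(1, 1 − 0.853 + 0.721) = min(1, 0.868) = 0.868
(A → D) ⊗ ((B → D) → (B → (B ⊗ B))) = max(0, 0.612 + 0.868 − 1) = max(0, 0.480) = 0.480
¬((A → D) ⊗ ((B → D) → (B → (B ⊗ B)))) = 1 − 0.480 = 0.520
¬¬((A → D) ⊗ ((B → D) → (B → (B ⊗ B)))) = 1 − 0.520 = 0.480
¬C = 1 − 0.314 = 0.686
¬C → B = min(1, 1 − 0.686 + 0.279) = min(1, 0.593) = 0.593
¬¬((A → D) ⊗ ((B → D) → (B → (B ⊗ B)))) ⊗ (¬C → B) = max(0, 0.480 + 0.593 − 1) = max(0, 0.073) = 0.073

0.073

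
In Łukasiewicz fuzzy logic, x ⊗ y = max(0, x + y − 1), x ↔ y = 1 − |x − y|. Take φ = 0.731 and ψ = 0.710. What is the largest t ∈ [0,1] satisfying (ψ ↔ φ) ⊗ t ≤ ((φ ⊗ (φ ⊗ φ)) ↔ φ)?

ψ ↔ φ = 1 − |0.710 − 0.731| = 1 − 0.021 = 0.979
So the left factor is ψ ↔ φ = 0.979.
φ ⊗ φ = max(0, 0.731 + 0.731 − 1) = max(0, 0.462) = 0.462
φ ⊗ (φ ⊗ φ) = max(0, 0.731 + 0.462 − 1) = max(0, 0.193) = 0.193
(φ ⊗ (φ ⊗ φ)) ↔ φ = 1 − |0.193 − 0.731| = 1 − 0.538 = 0.462
So the right-hand bound is (φ ⊗ (φ ⊗ φ)) ↔ φ = 0.462.
The residuum of the Łukasiewicz t-norm gives the supremum: min(1, 1 − 0.979 + 0.462).
1 − 0.979 + 0.462 = 0.483, so t = min(1, 0.483) = 0.483.
Check: 0.979 ⊗ 0.483 = max(0, 0.462) = 0.462 ≤ 0.462.

0.483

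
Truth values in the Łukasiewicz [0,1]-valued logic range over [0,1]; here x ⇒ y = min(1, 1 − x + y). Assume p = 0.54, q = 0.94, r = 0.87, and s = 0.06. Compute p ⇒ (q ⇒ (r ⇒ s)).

0.71

r ⇒ s = min(1, 1 − 0.87 + 0.06) = min(1, 0.19) = 0.19
q ⇒ (r ⇒ s) = min(1, 1 − 0.94 + 0.19) = min(1, 0.25) = 0.25
p ⇒ (q ⇒ (r ⇒ s)) = min(1, 1 − 0.54 + 0.25) = min(1, 0.71) = 0.71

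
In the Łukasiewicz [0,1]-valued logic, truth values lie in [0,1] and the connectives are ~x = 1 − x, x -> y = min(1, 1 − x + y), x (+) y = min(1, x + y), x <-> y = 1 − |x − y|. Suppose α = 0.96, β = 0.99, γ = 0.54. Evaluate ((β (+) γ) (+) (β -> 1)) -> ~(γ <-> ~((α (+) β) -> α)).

β (+) γ = min(1, 0.99 + 0.54) = min(1, 1.53) = 1.00
β -> 1 = min(1, 1 − 0.99 + 1.00) = min(1, 1.01) = 1.00
(β (+) γ) (+) (β -> 1) = min(1, 1.00 + 1.00) = min(1, 2.00) = 1.00
α (+) β = min(1, 0.96 + 0.99) = min(1, 1.95) = 1.00
(α (+) β) -> α = min(1, 1 − 1.00 + 0.96) = min(1, 0.96) = 0.96
~((α (+) β) -> α) = 1 − 0.96 = 0.04
γ <-> ~((α (+) β) -> α) = 1 − |0.54 − 0.04| = 1 − 0.50 = 0.50
~(γ <-> ~((α (+) β) -> α)) = 1 − 0.50 = 0.50
((β (+) γ) (+) (β -> 1)) -> ~(γ <-> ~((α (+) β) -> α)) = min(1, 1 − 1.00 + 0.50) = min(1, 0.50) = 0.50

0.50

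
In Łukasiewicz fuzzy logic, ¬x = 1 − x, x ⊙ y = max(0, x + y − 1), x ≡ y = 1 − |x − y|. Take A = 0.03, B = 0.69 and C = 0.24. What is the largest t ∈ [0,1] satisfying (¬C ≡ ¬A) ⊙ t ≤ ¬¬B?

¬C = 1 − 0.24 = 0.76
¬A = 1 − 0.03 = 0.97
¬C ≡ ¬A = 1 − |0.76 − 0.97| = 1 − 0.21 = 0.79
So the left factor is ¬C ≡ ¬A = 0.79.
¬B = 1 − 0.69 = 0.31
¬¬B = 1 − 0.31 = 0.69
So the right-hand bound is ¬¬B = 0.69.
The residuum of the Łukasiewicz t-norm gives the supremum: min(1, 1 − 0.79 + 0.69).
1 − 0.79 + 0.69 = 0.90, so t = min(1, 0.90) = 0.90.
Check: 0.79 ⊙ 0.90 = max(0, 0.69) = 0.69 ≤ 0.69.

0.90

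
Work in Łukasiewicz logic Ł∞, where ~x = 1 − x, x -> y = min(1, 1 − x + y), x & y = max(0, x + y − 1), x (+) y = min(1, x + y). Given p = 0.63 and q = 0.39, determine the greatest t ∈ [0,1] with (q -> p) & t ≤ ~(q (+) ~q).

q -> p = min(1, 1 − 0.39 + 0.63) = min(1, 1.24) = 1.00
So the left factor is q -> p = 1.00.
~q = 1 − 0.39 = 0.61
q (+) ~q = min(1, 0.39 + 0.61) = min(1, 1.00) = 1.00
~(q (+) ~q) = 1 − 1.00 = 0.00
So the right-hand bound is ~(q (+) ~q) = 0.00.
The residuum of the Łukasiewicz t-norm gives the supremum: min(1, 1 − 1.00 + 0.00).
1 − 1.00 + 0.00 = 0.00, so t = min(1, 0.00) = 0.00.
Check: 1.00 & 0.00 = max(0, 0.00) = 0.00 ≤ 0.00.

0.00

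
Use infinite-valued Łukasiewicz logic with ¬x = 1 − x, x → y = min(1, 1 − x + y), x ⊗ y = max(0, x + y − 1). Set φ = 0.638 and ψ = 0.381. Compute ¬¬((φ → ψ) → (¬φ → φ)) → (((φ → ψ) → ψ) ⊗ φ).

φ → ψ = min(1, 1 − 0.638 + 0.381) = min(1, 0.743) = 0.743
¬φ = 1 − 0.638 = 0.362
¬φ → φ = min(1, 1 − 0.362 + 0.638) = min(1, 1.276) = 1.000
(φ → ψ) → (¬φ → φ) = min(1, 1 − 0.743 + 1.000) = min(1, 1.257) = 1.000
¬((φ → ψ) → (¬φ → φ)) = 1 − 1.000 = 0.000
¬¬((φ → ψ) → (¬φ → φ)) = 1 − 0.000 = 1.000
(φ → ψ) → ψ = min(1, 1 − 0.743 + 0.381) = min(1, 0.638) = 0.638
((φ → ψ) → ψ) ⊗ φ = max(0, 0.638 + 0.638 − 1) = max(0, 0.276) = 0.276
¬¬((φ → ψ) → (¬φ → φ)) → (((φ → ψ) → ψ) ⊗ φ) = min(1, 1 − 1.000 + 0.276) = min(1, 0.276) = 0.276

0.276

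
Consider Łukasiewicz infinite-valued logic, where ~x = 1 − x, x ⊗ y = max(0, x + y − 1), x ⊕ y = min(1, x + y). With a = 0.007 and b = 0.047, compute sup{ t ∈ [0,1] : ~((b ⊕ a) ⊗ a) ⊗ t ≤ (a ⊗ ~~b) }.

0.000

b ⊕ a = min(1, 0.047 + 0.007) = min(1, 0.054) = 0.054
(b ⊕ a) ⊗ a = max(0, 0.054 + 0.007 − 1) = max(0, -0.939) = 0.000
~((b ⊕ a) ⊗ a) = 1 − 0.000 = 1.000
So the left factor is ~((b ⊕ a) ⊗ a) = 1.000.
~b = 1 − 0.047 = 0.953
~~b = 1 − 0.953 = 0.047
a ⊗ ~~b = max(0, 0.007 + 0.047 − 1) = max(0, -0.946) = 0.000
So the right-hand bound is a ⊗ ~~b = 0.000.
The residuum of the Łukasiewicz t-norm gives the supremum: min(1, 1 − 1.000 + 0.000).
1 − 1.000 + 0.000 = 0.000, so t = min(1, 0.000) = 0.000.
Check: 1.000 ⊗ 0.000 = max(0, 0.000) = 0.000 ≤ 0.000.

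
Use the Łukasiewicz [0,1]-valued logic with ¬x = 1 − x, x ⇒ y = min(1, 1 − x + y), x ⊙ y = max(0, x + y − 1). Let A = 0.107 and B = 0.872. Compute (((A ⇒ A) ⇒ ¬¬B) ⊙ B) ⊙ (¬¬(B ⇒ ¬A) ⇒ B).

A ⇒ A = min(1, 1 − 0.107 + 0.107) = min(1, 1.000) = 1.000
¬B = 1 − 0.872 = 0.128
¬¬B = 1 − 0.128 = 0.872
(A ⇒ A) ⇒ ¬¬B = min(1, 1 − 1.000 + 0.872) = min(1, 0.872) = 0.872
((A ⇒ A) ⇒ ¬¬B) ⊙ B = max(0, 0.872 + 0.872 − 1) = max(0, 0.744) = 0.744
¬A = 1 − 0.107 = 0.893
B ⇒ ¬A = min(1, 1 − 0.872 + 0.893) = min(1, 1.021) = 1.000
¬(B ⇒ ¬A) = 1 − 1.000 = 0.000
¬¬(B ⇒ ¬A) = 1 − 0.000 = 1.000
¬¬(B ⇒ ¬A) ⇒ B = min(1, 1 − 1.000 + 0.872) = min(1, 0.872) = 0.872
(((A ⇒ A) ⇒ ¬¬B) ⊙ B) ⊙ (¬¬(B ⇒ ¬A) ⇒ B) = max(0, 0.744 + 0.872 − 1) = max(0, 0.616) = 0.616

0.616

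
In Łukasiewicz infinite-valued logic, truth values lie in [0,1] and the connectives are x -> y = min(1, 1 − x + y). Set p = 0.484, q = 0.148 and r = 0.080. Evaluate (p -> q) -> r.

0.416

p -> q = min(1, 1 − 0.484 + 0.148) = min(1, 0.664) = 0.664
(p -> q) -> r = min(1, 1 − 0.664 + 0.080) = min(1, 0.416) = 0.416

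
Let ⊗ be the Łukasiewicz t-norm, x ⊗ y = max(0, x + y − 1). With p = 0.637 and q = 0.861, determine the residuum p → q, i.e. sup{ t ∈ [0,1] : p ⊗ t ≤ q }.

The residuum of the Łukasiewicz t-norm gives the supremum: min(1, 1 − 0.637 + 0.861).
1 − 0.637 + 0.861 = 1.224, so t = min(1, 1.224) = 1.000.
Check: 0.637 ⊗ 1.000 = max(0, 0.637) = 0.637 ≤ 0.861.

1.000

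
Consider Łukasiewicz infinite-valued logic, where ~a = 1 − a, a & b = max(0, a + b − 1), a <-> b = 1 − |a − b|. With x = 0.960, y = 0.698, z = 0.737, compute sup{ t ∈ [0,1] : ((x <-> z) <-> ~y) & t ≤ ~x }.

x <-> z = 1 − |0.960 − 0.737| = 1 − 0.223 = 0.777
~y = 1 − 0.698 = 0.302
(x <-> z) <-> ~y = 1 − |0.777 − 0.302| = 1 − 0.475 = 0.525
So the left factor is (x <-> z) <-> ~y = 0.525.
~x = 1 − 0.960 = 0.040
So the right-hand bound is ~x = 0.040.
The residuum of the Łukasiewicz t-norm gives the supremum: min(1, 1 − 0.525 + 0.040).
1 − 0.525 + 0.040 = 0.515, so t = min(1, 0.515) = 0.515.
Check: 0.525 & 0.515 = max(0, 0.040) = 0.040 ≤ 0.040.

0.515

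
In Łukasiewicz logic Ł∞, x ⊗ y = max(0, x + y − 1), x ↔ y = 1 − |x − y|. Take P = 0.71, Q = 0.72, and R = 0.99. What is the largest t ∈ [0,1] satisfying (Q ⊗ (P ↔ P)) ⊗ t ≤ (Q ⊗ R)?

P ↔ P = 1 − |0.71 − 0.71| = 1 − 0.00 = 1.00
Q ⊗ (P ↔ P) = max(0, 0.72 + 1.00 − 1) = max(0, 0.72) = 0.72
So the left factor is Q ⊗ (P ↔ P) = 0.72.
Q ⊗ R = max(0, 0.72 + 0.99 − 1) = max(0, 0.71) = 0.71
So the right-hand bound is Q ⊗ R = 0.71.
The residuum of the Łukasiewicz t-norm gives the supremum: min(1, 1 − 0.72 + 0.71).
1 − 0.72 + 0.71 = 0.99, so t = min(1, 0.99) = 0.99.
Check: 0.72 ⊗ 0.99 = max(0, 0.71) = 0.71 ≤ 0.71.

0.99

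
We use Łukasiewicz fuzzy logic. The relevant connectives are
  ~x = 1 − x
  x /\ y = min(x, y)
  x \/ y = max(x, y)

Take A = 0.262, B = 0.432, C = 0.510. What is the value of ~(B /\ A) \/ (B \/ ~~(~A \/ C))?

0.738

B /\ A = min(0.432, 0.262) = 0.262
~(B /\ A) = 1 − 0.262 = 0.738
~A = 1 − 0.262 = 0.738
~A \/ C = max(0.738, 0.510) = 0.738
~(~A \/ C) = 1 − 0.738 = 0.262
~~(~A \/ C) = 1 − 0.262 = 0.738
B \/ ~~(~A \/ C) = max(0.432, 0.738) = 0.738
~(B /\ A) \/ (B \/ ~~(~A \/ C)) = max(0.738, 0.738) = 0.738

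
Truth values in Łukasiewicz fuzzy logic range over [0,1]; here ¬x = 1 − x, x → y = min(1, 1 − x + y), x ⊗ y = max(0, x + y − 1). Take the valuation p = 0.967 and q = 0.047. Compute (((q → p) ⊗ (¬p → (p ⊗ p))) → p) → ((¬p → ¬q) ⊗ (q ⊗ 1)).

q → p = min(1, 1 − 0.047 + 0.967) = min(1, 1.920) = 1.000
¬p = 1 − 0.967 = 0.033
p ⊗ p = max(0, 0.967 + 0.967 − 1) = max(0, 0.934) = 0.934
¬p → (p ⊗ p) = min(1, 1 − 0.033 + 0.934) = min(1, 1.901) = 1.000
(q → p) ⊗ (¬p → (p ⊗ p)) = max(0, 1.000 + 1.000 − 1) = max(0, 1.000) = 1.000
((q → p) ⊗ (¬p → (p ⊗ p))) → p = min(1, 1 − 1.000 + 0.967) = min(1, 0.967) = 0.967
¬q = 1 − 0.047 = 0.953
¬p → ¬q = min(1, 1 − 0.033 + 0.953) = min(1, 1.920) = 1.000
q ⊗ 1 = max(0, 0.047 + 1.000 − 1) = max(0, 0.047) = 0.047
(¬p → ¬q) ⊗ (q ⊗ 1) = max(0, 1.000 + 0.047 − 1) = max(0, 0.047) = 0.047
(((q → p) ⊗ (¬p → (p ⊗ p))) → p) → ((¬p → ¬q) ⊗ (q ⊗ 1)) = min(1, 1 − 0.967 + 0.047) = min(1, 0.080) = 0.080

0.080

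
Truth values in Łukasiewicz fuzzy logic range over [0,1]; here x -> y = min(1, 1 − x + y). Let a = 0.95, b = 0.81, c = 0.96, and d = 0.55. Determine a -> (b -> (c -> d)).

c -> d = min(1, 1 − 0.96 + 0.55) = min(1, 0.59) = 0.59
b -> (c -> d) = min(1, 1 − 0.81 + 0.59) = min(1, 0.78) = 0.78
a -> (b -> (c -> d)) = min(1, 1 − 0.95 + 0.78) = min(1, 0.83) = 0.83

0.83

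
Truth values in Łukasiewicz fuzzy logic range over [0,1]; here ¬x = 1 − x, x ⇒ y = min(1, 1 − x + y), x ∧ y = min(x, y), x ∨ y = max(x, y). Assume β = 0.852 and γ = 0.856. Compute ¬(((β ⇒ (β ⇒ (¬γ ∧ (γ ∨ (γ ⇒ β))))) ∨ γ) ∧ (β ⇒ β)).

¬γ = 1 − 0.856 = 0.144
γ ⇒ β = min(1, 1 − 0.856 + 0.852) = min(1, 0.996) = 0.996
γ ∨ (γ ⇒ β) = max(0.856, 0.996) = 0.996
¬γ ∧ (γ ∨ (γ ⇒ β)) = min(0.144, 0.996) = 0.144
β ⇒ (¬γ ∧ (γ ∨ (γ ⇒ β))) = min(1, 1 − 0.852 + 0.144) = min(1, 0.292) = 0.292
β ⇒ (β ⇒ (¬γ ∧ (γ ∨ (γ ⇒ β)))) = min(1, 1 − 0.852 + 0.292) = min(1, 0.440) = 0.440
(β ⇒ (β ⇒ (¬γ ∧ (γ ∨ (γ ⇒ β))))) ∨ γ = max(0.440, 0.856) = 0.856
β ⇒ β = min(1, 1 − 0.852 + 0.852) = min(1, 1.000) = 1.000
((β ⇒ (β ⇒ (¬γ ∧ (γ ∨ (γ ⇒ β))))) ∨ γ) ∧ (β ⇒ β) = min(0.856, 1.000) = 0.856
¬(((β ⇒ (β ⇒ (¬γ ∧ (γ ∨ (γ ⇒ β))))) ∨ γ) ∧ (β ⇒ β)) = 1 − 0.856 = 0.144

0.144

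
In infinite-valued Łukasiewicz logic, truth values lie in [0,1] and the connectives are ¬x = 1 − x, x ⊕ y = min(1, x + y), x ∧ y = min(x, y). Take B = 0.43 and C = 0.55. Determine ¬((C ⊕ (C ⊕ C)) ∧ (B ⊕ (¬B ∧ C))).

C ⊕ C = min(1, 0.55 + 0.55) = min(1, 1.10) = 1.00
C ⊕ (C ⊕ C) = min(1, 0.55 + 1.00) = min(1, 1.55) = 1.00
¬B = 1 − 0.43 = 0.57
¬B ∧ C = min(0.57, 0.55) = 0.55
B ⊕ (¬B ∧ C) = min(1, 0.43 + 0.55) = min(1, 0.98) = 0.98
(C ⊕ (C ⊕ C)) ∧ (B ⊕ (¬B ∧ C)) = min(1.00, 0.98) = 0.98
¬((C ⊕ (C ⊕ C)) ∧ (B ⊕ (¬B ∧ C))) = 1 − 0.98 = 0.02

0.02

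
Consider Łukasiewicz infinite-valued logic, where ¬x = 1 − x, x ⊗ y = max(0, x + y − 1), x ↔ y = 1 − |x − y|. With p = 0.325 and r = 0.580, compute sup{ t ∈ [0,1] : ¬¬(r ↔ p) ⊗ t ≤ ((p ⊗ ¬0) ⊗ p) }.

0.255

r ↔ p = 1 − |0.580 − 0.325| = 1 − 0.255 = 0.745
¬(r ↔ p) = 1 − 0.745 = 0.255
¬¬(r ↔ p) = 1 − 0.255 = 0.745
So the left factor is ¬¬(r ↔ p) = 0.745.
¬0 = 1 − 0.000 = 1.000
p ⊗ ¬0 = max(0, 0.325 + 1.000 − 1) = max(0, 0.325) = 0.325
(p ⊗ ¬0) ⊗ p = max(0, 0.325 + 0.325 − 1) = max(0, -0.350) = 0.000
So the right-hand bound is (p ⊗ ¬0) ⊗ p = 0.000.
The residuum of the Łukasiewicz t-norm gives the supremum: min(1, 1 − 0.745 + 0.000).
1 − 0.745 + 0.000 = 0.255, so t = min(1, 0.255) = 0.255.
Check: 0.745 ⊗ 0.255 = max(0, 0.000) = 0.000 ≤ 0.000.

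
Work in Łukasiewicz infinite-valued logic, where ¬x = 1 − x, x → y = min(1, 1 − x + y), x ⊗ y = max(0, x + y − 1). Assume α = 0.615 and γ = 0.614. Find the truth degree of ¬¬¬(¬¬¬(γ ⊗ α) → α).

γ ⊗ α = max(0, 0.614 + 0.615 − 1) = max(0, 0.229) = 0.229
¬(γ ⊗ α) = 1 − 0.229 = 0.771
¬¬(γ ⊗ α) = 1 − 0.771 = 0.229
¬¬¬(γ ⊗ α) = 1 − 0.229 = 0.771
¬¬¬(γ ⊗ α) → α = min(1, 1 − 0.771 + 0.615) = min(1, 0.844) = 0.844
¬(¬¬¬(γ ⊗ α) → α) = 1 − 0.844 = 0.156
¬¬(¬¬¬(γ ⊗ α) → α) = 1 − 0.156 = 0.844
¬¬¬(¬¬¬(γ ⊗ α) → α) = 1 − 0.844 = 0.156

0.156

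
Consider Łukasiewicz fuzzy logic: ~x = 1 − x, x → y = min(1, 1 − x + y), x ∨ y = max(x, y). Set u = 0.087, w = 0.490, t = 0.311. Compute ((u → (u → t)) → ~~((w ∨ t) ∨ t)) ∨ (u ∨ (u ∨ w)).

0.490

u → t = min(1, 1 − 0.087 + 0.311) = min(1, 1.224) = 1.000
u → (u → t) = min(1, 1 − 0.087 + 1.000) = min(1, 1.913) = 1.000
w ∨ t = max(0.490, 0.311) = 0.490
(w ∨ t) ∨ t = max(0.490, 0.311) = 0.490
~((w ∨ t) ∨ t) = 1 − 0.490 = 0.510
~~((w ∨ t) ∨ t) = 1 − 0.510 = 0.490
(u → (u → t)) → ~~((w ∨ t) ∨ t) = min(1, 1 − 1.000 + 0.490) = min(1, 0.490) = 0.490
u ∨ w = max(0.087, 0.490) = 0.490
u ∨ (u ∨ w) = max(0.087, 0.490) = 0.490
((u → (u → t)) → ~~((w ∨ t) ∨ t)) ∨ (u ∨ (u ∨ w)) = max(0.490, 0.490) = 0.490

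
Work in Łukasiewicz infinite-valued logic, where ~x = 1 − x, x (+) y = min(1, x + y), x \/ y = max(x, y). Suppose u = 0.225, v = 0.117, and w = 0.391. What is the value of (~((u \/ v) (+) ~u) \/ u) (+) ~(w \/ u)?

0.834

u \/ v = max(0.225, 0.117) = 0.225
~u = 1 − 0.225 = 0.775
(u \/ v) (+) ~u = min(1, 0.225 + 0.775) = min(1, 1.000) = 1.000
~((u \/ v) (+) ~u) = 1 − 1.000 = 0.000
~((u \/ v) (+) ~u) \/ u = max(0.000, 0.225) = 0.225
w \/ u = max(0.391, 0.225) = 0.391
~(w \/ u) = 1 − 0.391 = 0.609
(~((u \/ v) (+) ~u) \/ u) (+) ~(w \/ u) = min(1, 0.225 + 0.609) = min(1, 0.834) = 0.834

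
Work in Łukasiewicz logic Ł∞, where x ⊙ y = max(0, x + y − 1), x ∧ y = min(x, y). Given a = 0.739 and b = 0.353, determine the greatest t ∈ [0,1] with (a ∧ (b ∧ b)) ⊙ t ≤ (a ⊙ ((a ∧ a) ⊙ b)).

0.647

b ∧ b = min(0.353, 0.353) = 0.353
a ∧ (b ∧ b) = min(0.739, 0.353) = 0.353
So the left factor is a ∧ (b ∧ b) = 0.353.
a ∧ a = min(0.739, 0.739) = 0.739
(a ∧ a) ⊙ b = max(0, 0.739 + 0.353 − 1) = max(0, 0.092) = 0.092
a ⊙ ((a ∧ a) ⊙ b) = max(0, 0.739 + 0.092 − 1) = max(0, -0.169) = 0.000
So the right-hand bound is a ⊙ ((a ∧ a) ⊙ b) = 0.000.
The residuum of the Łukasiewicz t-norm gives the supremum: min(1, 1 − 0.353 + 0.000).
1 − 0.353 + 0.000 = 0.647, so t = min(1, 0.647) = 0.647.
Check: 0.353 ⊙ 0.647 = max(0, 0.000) = 0.000 ≤ 0.000.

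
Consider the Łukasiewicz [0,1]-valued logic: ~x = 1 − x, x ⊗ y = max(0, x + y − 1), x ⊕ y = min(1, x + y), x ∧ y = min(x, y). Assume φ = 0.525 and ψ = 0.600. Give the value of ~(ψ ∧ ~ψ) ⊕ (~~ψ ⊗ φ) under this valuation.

0.725

~ψ = 1 − 0.600 = 0.400
ψ ∧ ~ψ = min(0.600, 0.400) = 0.400
~(ψ ∧ ~ψ) = 1 − 0.400 = 0.600
~~ψ = 1 − 0.400 = 0.600
~~ψ ⊗ φ = max(0, 0.600 + 0.525 − 1) = max(0, 0.125) = 0.125
~(ψ ∧ ~ψ) ⊕ (~~ψ ⊗ φ) = min(1, 0.600 + 0.125) = min(1, 0.725) = 0.725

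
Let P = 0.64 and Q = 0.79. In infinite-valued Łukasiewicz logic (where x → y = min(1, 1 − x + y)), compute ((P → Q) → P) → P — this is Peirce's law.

1.00

P → Q = min(1, 1 − 0.64 + 0.79) = min(1, 1.15) = 1.00
(P → Q) → P = min(1, 1 − 1.00 + 0.64) = min(1, 0.64) = 0.64
((P → Q) → P) → P = min(1, 1 − 0.64 + 0.64) = min(1, 1.00) = 1.00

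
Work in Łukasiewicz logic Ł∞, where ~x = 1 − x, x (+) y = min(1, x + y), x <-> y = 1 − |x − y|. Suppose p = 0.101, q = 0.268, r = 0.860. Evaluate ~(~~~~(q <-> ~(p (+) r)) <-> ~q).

p (+) r = min(1, 0.101 + 0.860) = min(1, 0.961) = 0.961
~(p (+) r) = 1 − 0.961 = 0.039
q <-> ~(p (+) r) = 1 − |0.268 − 0.039| = 1 − 0.229 = 0.771
~(q <-> ~(p (+) r)) = 1 − 0.771 = 0.229
~~(q <-> ~(p (+) r)) = 1 − 0.229 = 0.771
~~~(q <-> ~(p (+) r)) = 1 − 0.771 = 0.229
~~~~(q <-> ~(p (+) r)) = 1 − 0.229 = 0.771
~q = 1 − 0.268 = 0.732
~~~~(q <-> ~(p (+) r)) <-> ~q = 1 − |0.771 − 0.732| = 1 − 0.039 = 0.961
~(~~~~(q <-> ~(p (+) r)) <-> ~q) = 1 − 0.961 = 0.039

0.039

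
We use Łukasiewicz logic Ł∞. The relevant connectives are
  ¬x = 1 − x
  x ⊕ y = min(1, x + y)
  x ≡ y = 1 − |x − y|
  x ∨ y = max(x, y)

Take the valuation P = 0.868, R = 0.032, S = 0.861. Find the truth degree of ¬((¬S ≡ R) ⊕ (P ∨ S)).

0.000

¬S = 1 − 0.861 = 0.139
¬S ≡ R = 1 − |0.139 − 0.032| = 1 − 0.107 = 0.893
P ∨ S = max(0.868, 0.861) = 0.868
(¬S ≡ R) ⊕ (P ∨ S) = min(1, 0.893 + 0.868) = min(1, 1.761) = 1.000
¬((¬S ≡ R) ⊕ (P ∨ S)) = 1 − 1.000 = 0.000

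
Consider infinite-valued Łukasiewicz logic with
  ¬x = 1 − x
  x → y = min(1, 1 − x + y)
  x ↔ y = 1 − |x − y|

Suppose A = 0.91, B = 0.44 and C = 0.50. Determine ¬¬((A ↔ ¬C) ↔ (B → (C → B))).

0.59

¬C = 1 − 0.50 = 0.50
A ↔ ¬C = 1 − |0.91 − 0.50| = 1 − 0.41 = 0.59
C → B = min(1, 1 − 0.50 + 0.44) = min(1, 0.94) = 0.94
B → (C → B) = min(1, 1 − 0.44 + 0.94) = min(1, 1.50) = 1.00
(A ↔ ¬C) ↔ (B → (C → B)) = 1 − |0.59 − 1.00| = 1 − 0.41 = 0.59
¬((A ↔ ¬C) ↔ (B → (C → B))) = 1 − 0.59 = 0.41
¬¬((A ↔ ¬C) ↔ (B → (C → B))) = 1 − 0.41 = 0.59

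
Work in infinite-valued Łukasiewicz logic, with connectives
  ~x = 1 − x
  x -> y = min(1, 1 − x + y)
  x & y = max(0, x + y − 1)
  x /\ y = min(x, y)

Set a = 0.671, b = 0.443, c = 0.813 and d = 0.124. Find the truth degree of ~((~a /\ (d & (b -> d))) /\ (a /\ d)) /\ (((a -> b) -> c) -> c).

~a = 1 − 0.671 = 0.329
b -> d = min(1, 1 − 0.443 + 0.124) = min(1, 0.681) = 0.681
d & (b -> d) = max(0, 0.124 + 0.681 − 1) = max(0, -0.195) = 0.000
~a /\ (d & (b -> d)) = min(0.329, 0.000) = 0.000
a /\ d = min(0.671, 0.124) = 0.124
(~a /\ (d & (b -> d))) /\ (a /\ d) = min(0.000, 0.124) = 0.000
~((~a /\ (d & (b -> d))) /\ (a /\ d)) = 1 − 0.000 = 1.000
a -> b = min(1, 1 − 0.671 + 0.443) = min(1, 0.772) = 0.772
(a -> b) -> c = min(1, 1 − 0.772 + 0.813) = min(1, 1.041) = 1.000
((a -> b) -> c) -> c = min(1, 1 − 1.000 + 0.813) = min(1, 0.813) = 0.813
~((~a /\ (d & (b -> d))) /\ (a /\ d)) /\ (((a -> b) -> c) -> c) = min(1.000, 0.813) = 0.813

0.813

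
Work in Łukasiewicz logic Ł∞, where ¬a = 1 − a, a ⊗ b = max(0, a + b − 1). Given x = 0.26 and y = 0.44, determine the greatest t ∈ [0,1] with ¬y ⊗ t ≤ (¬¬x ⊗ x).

0.44

¬y = 1 − 0.44 = 0.56
So the left factor is ¬y = 0.56.
¬x = 1 − 0.26 = 0.74
¬¬x = 1 − 0.74 = 0.26
¬¬x ⊗ x = max(0, 0.26 + 0.26 − 1) = max(0, -0.48) = 0.00
So the right-hand bound is ¬¬x ⊗ x = 0.00.
The residuum of the Łukasiewicz t-norm gives the supremum: min(1, 1 − 0.56 + 0.00).
1 − 0.56 + 0.00 = 0.44, so t = min(1, 0.44) = 0.44.
Check: 0.56 ⊗ 0.44 = max(0, 0.00) = 0.00 ≤ 0.00.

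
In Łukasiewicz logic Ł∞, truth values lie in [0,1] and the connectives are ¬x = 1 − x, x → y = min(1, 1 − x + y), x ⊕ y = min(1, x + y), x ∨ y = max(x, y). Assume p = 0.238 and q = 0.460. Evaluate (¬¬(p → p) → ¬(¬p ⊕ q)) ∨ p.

0.238

p → p = min(1, 1 − 0.238 + 0.238) = min(1, 1.000) = 1.000
¬(p → p) = 1 − 1.000 = 0.000
¬¬(p → p) = 1 − 0.000 = 1.000
¬p = 1 − 0.238 = 0.762
¬p ⊕ q = min(1, 0.762 + 0.460) = min(1, 1.222) = 1.000
¬(¬p ⊕ q) = 1 − 1.000 = 0.000
¬¬(p → p) → ¬(¬p ⊕ q) = min(1, 1 − 1.000 + 0.000) = min(1, 0.000) = 0.000
(¬¬(p → p) → ¬(¬p ⊕ q)) ∨ p = max(0.000, 0.238) = 0.238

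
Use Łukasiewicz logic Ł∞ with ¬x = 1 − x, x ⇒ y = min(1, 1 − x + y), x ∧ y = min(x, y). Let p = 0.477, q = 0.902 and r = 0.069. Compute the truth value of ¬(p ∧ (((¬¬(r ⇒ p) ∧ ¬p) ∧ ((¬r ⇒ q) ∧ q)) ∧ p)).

0.523

r ⇒ p = min(1, 1 − 0.069 + 0.477) = min(1, 1.408) = 1.000
¬(r ⇒ p) = 1 − 1.000 = 0.000
¬¬(r ⇒ p) = 1 − 0.000 = 1.000
¬p = 1 − 0.477 = 0.523
¬¬(r ⇒ p) ∧ ¬p = min(1.000, 0.523) = 0.523
¬r = 1 − 0.069 = 0.931
¬r ⇒ q = min(1, 1 − 0.931 + 0.902) = min(1, 0.971) = 0.971
(¬r ⇒ q) ∧ q = min(0.971, 0.902) = 0.902
(¬¬(r ⇒ p) ∧ ¬p) ∧ ((¬r ⇒ q) ∧ q) = min(0.523, 0.902) = 0.523
((¬¬(r ⇒ p) ∧ ¬p) ∧ ((¬r ⇒ q) ∧ q)) ∧ p = min(0.523, 0.477) = 0.477
p ∧ (((¬¬(r ⇒ p) ∧ ¬p) ∧ ((¬r ⇒ q) ∧ q)) ∧ p) = min(0.477, 0.477) = 0.477
¬(p ∧ (((¬¬(r ⇒ p) ∧ ¬p) ∧ ((¬r ⇒ q) ∧ q)) ∧ p)) = 1 − 0.477 = 0.523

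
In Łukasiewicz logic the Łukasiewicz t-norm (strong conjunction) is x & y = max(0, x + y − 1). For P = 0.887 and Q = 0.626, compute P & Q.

0.513

P & Q = max(0, 0.887 + 0.626 − 1) = max(0, 0.513) = 0.513
For comparison, the Gödel (minimum) t-norm min(x, y) would give 0.626.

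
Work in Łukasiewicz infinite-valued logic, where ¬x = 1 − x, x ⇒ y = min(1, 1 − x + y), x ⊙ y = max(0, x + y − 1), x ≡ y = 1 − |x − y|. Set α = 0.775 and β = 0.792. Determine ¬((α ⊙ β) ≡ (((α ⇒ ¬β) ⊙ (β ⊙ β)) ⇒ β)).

α ⊙ β = max(0, 0.775 + 0.792 − 1) = max(0, 0.567) = 0.567
¬β = 1 − 0.792 = 0.208
α ⇒ ¬β = min(1, 1 − 0.775 + 0.208) = min(1, 0.433) = 0.433
β ⊙ β = max(0, 0.792 + 0.792 − 1) = max(0, 0.584) = 0.584
(α ⇒ ¬β) ⊙ (β ⊙ β) = max(0, 0.433 + 0.584 − 1) = max(0, 0.017) = 0.017
((α ⇒ ¬β) ⊙ (β ⊙ β)) ⇒ β = min(1, 1 − 0.017 + 0.792) = min(1, 1.775) = 1.000
(α ⊙ β) ≡ (((α ⇒ ¬β) ⊙ (β ⊙ β)) ⇒ β) = 1 − |0.567 − 1.000| = 1 − 0.433 = 0.567
¬((α ⊙ β) ≡ (((α ⇒ ¬β) ⊙ (β ⊙ β)) ⇒ β)) = 1 − 0.567 = 0.433

0.433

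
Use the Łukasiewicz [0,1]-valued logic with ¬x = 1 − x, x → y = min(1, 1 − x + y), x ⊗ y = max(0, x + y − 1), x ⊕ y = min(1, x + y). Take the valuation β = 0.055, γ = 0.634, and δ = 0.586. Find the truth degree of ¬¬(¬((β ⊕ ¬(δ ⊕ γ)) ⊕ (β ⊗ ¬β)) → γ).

0.689

δ ⊕ γ = min(1, 0.586 + 0.634) = min(1, 1.220) = 1.000
¬(δ ⊕ γ) = 1 − 1.000 = 0.000
β ⊕ ¬(δ ⊕ γ) = min(1, 0.055 + 0.000) = min(1, 0.055) = 0.055
¬β = 1 − 0.055 = 0.945
β ⊗ ¬β = max(0, 0.055 + 0.945 − 1) = max(0, 0.000) = 0.000
(β ⊕ ¬(δ ⊕ γ)) ⊕ (β ⊗ ¬β) = min(1, 0.055 + 0.000) = min(1, 0.055) = 0.055
¬((β ⊕ ¬(δ ⊕ γ)) ⊕ (β ⊗ ¬β)) = 1 − 0.055 = 0.945
¬((β ⊕ ¬(δ ⊕ γ)) ⊕ (β ⊗ ¬β)) → γ = min(1, 1 − 0.945 + 0.634) = min(1, 0.689) = 0.689
¬(¬((β ⊕ ¬(δ ⊕ γ)) ⊕ (β ⊗ ¬β)) → γ) = 1 − 0.689 = 0.311
¬¬(¬((β ⊕ ¬(δ ⊕ γ)) ⊕ (β ⊗ ¬β)) → γ) = 1 − 0.311 = 0.689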